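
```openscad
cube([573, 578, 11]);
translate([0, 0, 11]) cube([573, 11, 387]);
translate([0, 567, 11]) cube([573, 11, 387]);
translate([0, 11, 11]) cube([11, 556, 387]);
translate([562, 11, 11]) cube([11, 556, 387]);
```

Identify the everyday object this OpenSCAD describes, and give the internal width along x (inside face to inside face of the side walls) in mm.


An open box. The internal width is 551 mm.

A 573×578 base slab with four walls standing on it — an open box. The base is 573 mm wide and the walls are 11 mm thick, so the internal width is 573 − 2 × 11 = 551 mm.


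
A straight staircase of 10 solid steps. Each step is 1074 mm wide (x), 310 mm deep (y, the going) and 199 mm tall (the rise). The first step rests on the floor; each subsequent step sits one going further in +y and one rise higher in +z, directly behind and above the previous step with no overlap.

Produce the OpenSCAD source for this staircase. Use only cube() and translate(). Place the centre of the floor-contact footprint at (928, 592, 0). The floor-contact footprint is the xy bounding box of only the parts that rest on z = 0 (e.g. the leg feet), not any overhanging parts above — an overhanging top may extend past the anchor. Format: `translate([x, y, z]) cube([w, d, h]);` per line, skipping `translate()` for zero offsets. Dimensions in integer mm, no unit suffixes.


translate([391, 437, 0]) cube([1074, 310, 199]);
translate([391, 747, 199]) cube([1074, 310, 199]);
translate([391, 1057, 398]) cube([1074, 310, 199]);
translate([391, 1367, 597]) cube([1074, 310, 199]);
translate([391, 1677, 796]) cube([1074, 310, 199]);
translate([391, 1987, 995]) cube([1074, 310, 199]);
translate([391, 2297, 1194]) cube([1074, 310, 199]);
translate([391, 2607, 1393]) cube([1074, 310, 199]);
translate([391, 2917, 1592]) cube([1074, 310, 199]);
translate([391, 3227, 1791]) cube([1074, 310, 199]);


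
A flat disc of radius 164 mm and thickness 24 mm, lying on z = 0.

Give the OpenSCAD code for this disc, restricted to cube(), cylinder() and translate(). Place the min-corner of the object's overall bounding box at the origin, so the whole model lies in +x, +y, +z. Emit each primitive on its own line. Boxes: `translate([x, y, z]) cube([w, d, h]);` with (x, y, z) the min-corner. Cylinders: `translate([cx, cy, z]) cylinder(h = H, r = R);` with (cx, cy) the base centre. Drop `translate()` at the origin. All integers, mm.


translate([164, 164, 0]) cylinder(h = 24, r = 164);


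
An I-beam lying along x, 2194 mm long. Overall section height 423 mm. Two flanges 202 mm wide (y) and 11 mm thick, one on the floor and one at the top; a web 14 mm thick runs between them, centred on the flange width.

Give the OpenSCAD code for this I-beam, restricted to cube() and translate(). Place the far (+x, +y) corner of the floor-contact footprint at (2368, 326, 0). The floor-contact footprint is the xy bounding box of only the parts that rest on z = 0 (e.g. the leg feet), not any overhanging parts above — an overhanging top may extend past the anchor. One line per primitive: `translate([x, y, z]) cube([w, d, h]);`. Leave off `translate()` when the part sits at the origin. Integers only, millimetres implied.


translate([174, 124, 0]) cube([2194, 202, 11]);
translate([174, 218, 11]) cube([2194, 14, 401]);
translate([174, 124, 412]) cube([2194, 202, 11]);


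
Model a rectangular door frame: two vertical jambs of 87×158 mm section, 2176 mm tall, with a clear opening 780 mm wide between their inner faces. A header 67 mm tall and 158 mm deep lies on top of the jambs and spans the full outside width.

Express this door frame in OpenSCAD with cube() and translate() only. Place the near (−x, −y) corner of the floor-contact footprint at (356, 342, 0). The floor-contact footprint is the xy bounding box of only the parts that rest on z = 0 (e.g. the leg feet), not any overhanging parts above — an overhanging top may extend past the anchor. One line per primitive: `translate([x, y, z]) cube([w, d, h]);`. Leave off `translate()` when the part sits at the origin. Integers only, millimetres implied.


translate([356, 342, 0]) cube([87, 158, 2176]);
translate([1223, 342, 0]) cube([87, 158, 2176]);
translate([356, 342, 2176]) cube([954, 158, 67]);


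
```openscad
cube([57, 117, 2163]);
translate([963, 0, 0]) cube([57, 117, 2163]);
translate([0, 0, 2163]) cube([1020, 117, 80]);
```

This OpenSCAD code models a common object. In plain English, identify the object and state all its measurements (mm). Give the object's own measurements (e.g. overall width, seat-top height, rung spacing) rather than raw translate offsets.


A door frame. The clear opening is 906 mm wide and 2163 mm high. Two 57 mm wide jambs, 117 mm deep, stand either side of the opening from the floor to the top of the opening. A 80 mm thick head sits across the top of both jambs, spanning the full outside width of the frame.


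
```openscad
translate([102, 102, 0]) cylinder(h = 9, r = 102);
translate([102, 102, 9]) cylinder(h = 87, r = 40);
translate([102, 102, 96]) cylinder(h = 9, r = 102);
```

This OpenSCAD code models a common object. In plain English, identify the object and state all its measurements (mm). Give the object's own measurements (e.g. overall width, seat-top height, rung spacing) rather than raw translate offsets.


A spool: two coaxial disc flanges of radius 102 mm and thickness 9 mm, joined by a core cylinder of radius 40 mm and height 87 mm. The lower flange rests on z = 0 and the three cylinders share a vertical axis.


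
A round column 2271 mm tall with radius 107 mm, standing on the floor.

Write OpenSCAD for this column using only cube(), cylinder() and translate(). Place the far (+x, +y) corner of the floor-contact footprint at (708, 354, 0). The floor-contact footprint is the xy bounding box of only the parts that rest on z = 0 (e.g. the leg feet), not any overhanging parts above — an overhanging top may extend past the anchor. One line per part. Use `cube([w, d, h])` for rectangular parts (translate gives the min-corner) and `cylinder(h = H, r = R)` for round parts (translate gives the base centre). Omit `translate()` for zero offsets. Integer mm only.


translate([601, 247, 0]) cylinder(h = 2271, r = 107);


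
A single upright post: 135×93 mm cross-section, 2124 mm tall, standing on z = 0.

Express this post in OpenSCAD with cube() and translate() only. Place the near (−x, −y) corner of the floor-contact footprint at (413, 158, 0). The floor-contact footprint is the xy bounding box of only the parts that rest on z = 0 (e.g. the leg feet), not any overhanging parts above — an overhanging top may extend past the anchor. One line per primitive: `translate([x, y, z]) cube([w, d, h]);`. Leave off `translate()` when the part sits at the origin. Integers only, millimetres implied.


translate([413, 158, 0]) cube([135, 93, 2124]);


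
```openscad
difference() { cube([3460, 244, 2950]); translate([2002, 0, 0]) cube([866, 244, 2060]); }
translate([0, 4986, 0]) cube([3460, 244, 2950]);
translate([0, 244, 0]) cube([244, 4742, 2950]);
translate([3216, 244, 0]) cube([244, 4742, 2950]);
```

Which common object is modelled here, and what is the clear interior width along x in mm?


A single room. The interior width is 2972 mm.

Four walls enclosing a rectangle with a door in the front wall — a room. Outside width 3460 minus two 244 mm walls gives 2972 mm.


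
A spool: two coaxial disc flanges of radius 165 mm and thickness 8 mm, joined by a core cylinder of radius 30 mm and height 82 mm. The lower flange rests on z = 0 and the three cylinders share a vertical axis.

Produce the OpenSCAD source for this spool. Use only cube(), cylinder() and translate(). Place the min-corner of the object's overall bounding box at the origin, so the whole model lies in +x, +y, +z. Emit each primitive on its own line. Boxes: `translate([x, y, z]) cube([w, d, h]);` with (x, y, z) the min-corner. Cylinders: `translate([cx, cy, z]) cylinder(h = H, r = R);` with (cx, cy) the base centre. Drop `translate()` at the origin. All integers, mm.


translate([165, 165, 0]) cylinder(h = 8, r = 165);
translate([165, 165, 8]) cylinder(h = 82, r = 30);
translate([165, 165, 90]) cylinder(h = 8, r = 165);


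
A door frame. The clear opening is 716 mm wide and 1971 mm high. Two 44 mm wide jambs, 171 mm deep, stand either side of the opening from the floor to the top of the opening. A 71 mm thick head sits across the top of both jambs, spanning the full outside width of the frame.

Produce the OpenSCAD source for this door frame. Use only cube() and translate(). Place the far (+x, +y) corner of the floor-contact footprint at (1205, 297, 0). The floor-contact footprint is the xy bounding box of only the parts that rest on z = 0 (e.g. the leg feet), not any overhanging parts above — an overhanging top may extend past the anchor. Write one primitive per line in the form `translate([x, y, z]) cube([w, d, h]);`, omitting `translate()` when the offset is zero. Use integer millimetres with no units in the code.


translate([401, 126, 0]) cube([44, 171, 1971]);
translate([1161, 126, 0]) cube([44, 171, 1971]);
translate([401, 126, 1971]) cube([804, 171, 71]);


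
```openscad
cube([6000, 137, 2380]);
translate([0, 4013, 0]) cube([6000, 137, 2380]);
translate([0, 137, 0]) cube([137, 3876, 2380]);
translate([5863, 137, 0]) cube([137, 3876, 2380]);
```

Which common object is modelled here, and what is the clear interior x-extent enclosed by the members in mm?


A house (or room) frame. The interior width is 5726 mm.

Four 2380 mm walls enclosing a rectangle with no floor or roof — a room or house frame. Outside width is 6000 mm and wall thickness is 137 mm, so the interior width is 6000 − 2 × 137 = 5726 mm.


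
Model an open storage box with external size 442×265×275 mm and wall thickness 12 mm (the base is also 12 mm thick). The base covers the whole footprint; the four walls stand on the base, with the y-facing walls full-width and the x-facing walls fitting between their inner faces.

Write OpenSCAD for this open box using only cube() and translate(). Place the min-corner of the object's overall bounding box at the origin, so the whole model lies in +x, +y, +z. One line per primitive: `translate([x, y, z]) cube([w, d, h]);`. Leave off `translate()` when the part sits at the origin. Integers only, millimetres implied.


cube([442, 265, 12]);
translate([0, 0, 12]) cube([442, 12, 263]);
translate([0, 253, 12]) cube([442, 12, 263]);
translate([0, 12, 12]) cube([12, 241, 263]);
translate([430, 12, 12]) cube([12, 241, 263]);


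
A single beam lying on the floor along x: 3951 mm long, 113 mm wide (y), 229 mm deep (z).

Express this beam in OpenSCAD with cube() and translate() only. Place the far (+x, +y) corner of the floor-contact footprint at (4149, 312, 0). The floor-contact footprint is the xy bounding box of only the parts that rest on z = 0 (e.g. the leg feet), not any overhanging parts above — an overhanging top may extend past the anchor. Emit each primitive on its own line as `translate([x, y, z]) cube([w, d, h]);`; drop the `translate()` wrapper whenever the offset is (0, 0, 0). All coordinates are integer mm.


translate([198, 199, 0]) cube([3951, 113, 229]);


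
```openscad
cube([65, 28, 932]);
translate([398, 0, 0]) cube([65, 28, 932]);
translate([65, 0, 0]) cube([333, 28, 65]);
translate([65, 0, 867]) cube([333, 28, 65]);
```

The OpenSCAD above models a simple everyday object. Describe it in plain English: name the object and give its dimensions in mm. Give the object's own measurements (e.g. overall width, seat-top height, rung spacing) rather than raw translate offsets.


A rectangular picture frame lying in the x–z plane (depth along y). The opening is 333 mm wide (x) by 802 mm tall (z), surrounded by a border 65 mm wide on all four sides. The frame is 28 mm deep and is made of two full-height vertical stiles with two horizontal rails fitted between them.


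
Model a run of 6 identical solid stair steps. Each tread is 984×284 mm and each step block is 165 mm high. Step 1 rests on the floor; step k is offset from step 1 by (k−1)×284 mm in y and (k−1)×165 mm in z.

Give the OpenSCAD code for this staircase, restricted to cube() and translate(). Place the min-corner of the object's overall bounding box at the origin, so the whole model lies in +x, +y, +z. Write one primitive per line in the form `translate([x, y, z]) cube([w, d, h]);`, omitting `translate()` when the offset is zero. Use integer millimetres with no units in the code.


cube([984, 284, 165]);
translate([0, 284, 165]) cube([984, 284, 165]);
translate([0, 568, 330]) cube([984, 284, 165]);
translate([0, 852, 495]) cube([984, 284, 165]);
translate([0, 1136, 660]) cube([984, 284, 165]);
translate([0, 1420, 825]) cube([984, 284, 165]);


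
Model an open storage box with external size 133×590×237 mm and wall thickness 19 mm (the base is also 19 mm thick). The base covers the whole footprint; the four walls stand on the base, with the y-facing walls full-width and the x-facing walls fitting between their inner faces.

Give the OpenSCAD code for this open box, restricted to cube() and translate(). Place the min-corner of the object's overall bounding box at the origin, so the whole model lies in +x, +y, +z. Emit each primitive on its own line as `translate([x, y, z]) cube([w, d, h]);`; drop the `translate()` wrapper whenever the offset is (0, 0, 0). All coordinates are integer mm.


cube([133, 590, 19]);
translate([0, 0, 19]) cube([133, 19, 218]);
translate([0, 571, 19]) cube([133, 19, 218]);
translate([0, 19, 19]) cube([19, 552, 218]);
translate([114, 19, 19]) cube([19, 552, 218]);


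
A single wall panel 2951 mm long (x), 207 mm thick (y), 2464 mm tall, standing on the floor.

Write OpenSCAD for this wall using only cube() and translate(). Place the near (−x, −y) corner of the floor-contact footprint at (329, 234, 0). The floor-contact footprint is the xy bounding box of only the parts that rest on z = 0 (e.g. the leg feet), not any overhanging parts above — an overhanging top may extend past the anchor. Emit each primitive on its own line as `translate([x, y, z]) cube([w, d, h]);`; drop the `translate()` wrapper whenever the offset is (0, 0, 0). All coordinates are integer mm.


translate([329, 234, 0]) cube([2951, 207, 2464]);


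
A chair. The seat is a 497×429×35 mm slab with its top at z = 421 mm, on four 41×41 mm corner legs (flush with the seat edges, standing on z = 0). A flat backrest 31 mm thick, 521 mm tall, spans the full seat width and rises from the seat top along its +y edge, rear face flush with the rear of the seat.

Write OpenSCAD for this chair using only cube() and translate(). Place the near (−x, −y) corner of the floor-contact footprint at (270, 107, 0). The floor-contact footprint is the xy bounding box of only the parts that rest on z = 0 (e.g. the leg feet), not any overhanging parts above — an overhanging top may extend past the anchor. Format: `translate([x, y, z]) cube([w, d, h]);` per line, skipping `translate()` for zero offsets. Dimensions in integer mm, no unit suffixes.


translate([270, 107, 386]) cube([497, 429, 35]);
translate([270, 107, 0]) cube([41, 41, 386]);
translate([726, 107, 0]) cube([41, 41, 386]);
translate([270, 495, 0]) cube([41, 41, 386]);
translate([726, 495, 0]) cube([41, 41, 386]);
translate([270, 505, 421]) cube([497, 31, 521]);


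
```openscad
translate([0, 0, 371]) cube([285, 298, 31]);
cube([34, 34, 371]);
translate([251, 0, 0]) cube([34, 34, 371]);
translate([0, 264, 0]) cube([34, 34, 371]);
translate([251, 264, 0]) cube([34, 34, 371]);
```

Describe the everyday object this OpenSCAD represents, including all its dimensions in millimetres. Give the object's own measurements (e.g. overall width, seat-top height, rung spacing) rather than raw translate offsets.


A four-legged stool. The seat is a 285×298×31 mm slab whose top surface is at z = 402 mm; four square legs, each 34×34 mm in cross-section, run from the floor (z = 0) to the underside of the seat, each flush with a corner of the seat.


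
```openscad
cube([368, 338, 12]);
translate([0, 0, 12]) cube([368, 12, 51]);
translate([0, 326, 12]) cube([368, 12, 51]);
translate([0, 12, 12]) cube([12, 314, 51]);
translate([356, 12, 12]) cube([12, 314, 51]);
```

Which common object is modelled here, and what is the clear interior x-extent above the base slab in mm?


An open box. The internal width is 344 mm.

A 368×338 base slab with four walls standing on it — an open box. The base is 368 mm wide and the walls are 12 mm thick, so the internal width is 368 − 2 × 12 = 344 mm.


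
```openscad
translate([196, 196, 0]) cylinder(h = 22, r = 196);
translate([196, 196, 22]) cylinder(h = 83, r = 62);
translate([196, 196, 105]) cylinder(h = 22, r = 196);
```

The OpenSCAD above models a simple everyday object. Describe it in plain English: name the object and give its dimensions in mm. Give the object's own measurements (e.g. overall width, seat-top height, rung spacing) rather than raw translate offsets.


A spool: two coaxial disc flanges of radius 196 mm and thickness 22 mm, joined by a core cylinder of radius 62 mm and height 83 mm. The lower flange rests on z = 0 and the three cylinders share a vertical axis.


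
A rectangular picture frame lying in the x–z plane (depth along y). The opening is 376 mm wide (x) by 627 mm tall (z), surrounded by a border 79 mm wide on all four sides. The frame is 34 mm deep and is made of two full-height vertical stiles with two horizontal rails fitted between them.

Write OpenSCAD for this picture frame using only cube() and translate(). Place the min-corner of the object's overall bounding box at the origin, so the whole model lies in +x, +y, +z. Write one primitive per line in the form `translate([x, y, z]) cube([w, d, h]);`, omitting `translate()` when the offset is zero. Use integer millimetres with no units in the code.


cube([79, 34, 785]);
translate([455, 0, 0]) cube([79, 34, 785]);
translate([79, 0, 0]) cube([376, 34, 79]);
translate([79, 0, 706]) cube([376, 34, 79]);


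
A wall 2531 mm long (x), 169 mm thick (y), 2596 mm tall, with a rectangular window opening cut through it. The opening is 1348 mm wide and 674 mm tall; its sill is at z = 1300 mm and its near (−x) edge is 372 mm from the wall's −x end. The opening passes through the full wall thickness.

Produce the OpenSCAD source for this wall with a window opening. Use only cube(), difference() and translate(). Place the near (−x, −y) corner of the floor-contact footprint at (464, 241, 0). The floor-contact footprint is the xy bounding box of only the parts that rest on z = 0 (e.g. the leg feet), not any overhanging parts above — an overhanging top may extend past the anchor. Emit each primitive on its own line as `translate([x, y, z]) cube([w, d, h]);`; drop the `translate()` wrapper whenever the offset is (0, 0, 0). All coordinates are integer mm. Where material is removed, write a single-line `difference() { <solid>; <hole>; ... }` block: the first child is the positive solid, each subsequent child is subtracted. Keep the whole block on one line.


difference() { translate([464, 241, 0]) cube([2531, 169, 2596]); translate([836, 241, 1300]) cube([1348, 169, 674]); }


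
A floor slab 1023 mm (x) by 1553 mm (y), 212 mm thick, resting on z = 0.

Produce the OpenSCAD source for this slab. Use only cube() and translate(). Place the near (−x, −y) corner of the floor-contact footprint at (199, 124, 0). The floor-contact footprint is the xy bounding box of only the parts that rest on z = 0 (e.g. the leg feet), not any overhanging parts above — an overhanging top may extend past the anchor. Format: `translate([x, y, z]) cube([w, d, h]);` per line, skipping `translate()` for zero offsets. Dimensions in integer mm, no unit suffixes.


translate([199, 124, 0]) cube([1023, 1553, 212]);


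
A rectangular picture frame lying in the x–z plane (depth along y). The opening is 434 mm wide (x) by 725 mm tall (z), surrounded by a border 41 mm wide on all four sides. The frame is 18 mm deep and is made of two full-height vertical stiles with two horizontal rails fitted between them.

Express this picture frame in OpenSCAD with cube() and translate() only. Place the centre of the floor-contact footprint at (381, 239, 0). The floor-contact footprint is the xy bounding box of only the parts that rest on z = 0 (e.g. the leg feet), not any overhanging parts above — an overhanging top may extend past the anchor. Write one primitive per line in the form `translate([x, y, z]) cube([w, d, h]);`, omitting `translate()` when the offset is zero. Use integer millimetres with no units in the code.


translate([123, 230, 0]) cube([41, 18, 807]);
translate([598, 230, 0]) cube([41, 18, 807]);
translate([164, 230, 0]) cube([434, 18, 41]);
translate([164, 230, 766]) cube([434, 18, 41]);


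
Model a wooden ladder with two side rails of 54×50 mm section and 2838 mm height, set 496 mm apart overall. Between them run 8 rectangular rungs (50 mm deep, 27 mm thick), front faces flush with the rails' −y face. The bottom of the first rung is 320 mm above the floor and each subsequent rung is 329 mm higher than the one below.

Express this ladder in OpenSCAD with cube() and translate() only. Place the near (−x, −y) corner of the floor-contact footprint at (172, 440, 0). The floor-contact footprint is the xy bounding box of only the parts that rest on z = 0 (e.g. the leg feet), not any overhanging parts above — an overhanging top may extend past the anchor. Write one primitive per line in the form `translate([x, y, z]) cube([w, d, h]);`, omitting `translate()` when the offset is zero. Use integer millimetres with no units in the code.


// rung span = 496 - 2*54 = 388
// rung[k] z = 320 + k*329
translate([172, 440, 0]) cube([54, 50, 2838]);
translate([614, 440, 0]) cube([54, 50, 2838]);
translate([226, 440, 320]) cube([388, 50, 27]);
translate([226, 440, 649]) cube([388, 50, 27]);
translate([226, 440, 978]) cube([388, 50, 27]);
translate([226, 440, 1307]) cube([388, 50, 27]);
translate([226, 440, 1636]) cube([388, 50, 27]);
translate([226, 440, 1965]) cube([388, 50, 27]);
translate([226, 440, 2294]) cube([388, 50, 27]);
translate([226, 440, 2623]) cube([388, 50, 27]);


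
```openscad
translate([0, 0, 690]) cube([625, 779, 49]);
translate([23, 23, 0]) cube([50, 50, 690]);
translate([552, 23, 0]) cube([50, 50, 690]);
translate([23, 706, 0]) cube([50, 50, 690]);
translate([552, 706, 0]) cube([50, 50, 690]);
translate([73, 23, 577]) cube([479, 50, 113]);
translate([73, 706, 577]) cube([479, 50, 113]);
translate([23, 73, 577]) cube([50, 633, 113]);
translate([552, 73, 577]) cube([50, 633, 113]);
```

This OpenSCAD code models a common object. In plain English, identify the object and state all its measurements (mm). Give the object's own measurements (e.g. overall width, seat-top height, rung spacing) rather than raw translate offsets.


A table: top 625 mm (x) × 779 mm (y), 49 mm thick, upper face at z = 739 mm, on four 50×50 mm square legs, each inset 23 mm from the nearest pair of top edges from z = 0 to the bottom of the top. Four apron rails, 50 mm thick and 113 mm tall, run between adjacent legs with their top edges flush with the underside of the top and their outer faces flush with the legs' outer faces.


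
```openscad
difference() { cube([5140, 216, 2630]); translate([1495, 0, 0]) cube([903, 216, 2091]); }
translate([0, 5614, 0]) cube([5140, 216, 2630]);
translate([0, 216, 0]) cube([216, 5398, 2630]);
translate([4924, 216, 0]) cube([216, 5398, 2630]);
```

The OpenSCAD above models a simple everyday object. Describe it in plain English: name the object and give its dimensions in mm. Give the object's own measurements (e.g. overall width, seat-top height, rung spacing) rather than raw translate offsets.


A single room: four walls, each 2630 mm tall and 216 mm thick, enclosing an outside footprint 5140×5830 mm (x × y), no floor or roof. The front and back walls (−y and +y sides) run the full x-width; the side walls fit between their inner faces. A door opening 903 mm wide and 2091 mm tall is cut through the front wall from the floor up, its −x edge 1495 mm from the wall's −x end.


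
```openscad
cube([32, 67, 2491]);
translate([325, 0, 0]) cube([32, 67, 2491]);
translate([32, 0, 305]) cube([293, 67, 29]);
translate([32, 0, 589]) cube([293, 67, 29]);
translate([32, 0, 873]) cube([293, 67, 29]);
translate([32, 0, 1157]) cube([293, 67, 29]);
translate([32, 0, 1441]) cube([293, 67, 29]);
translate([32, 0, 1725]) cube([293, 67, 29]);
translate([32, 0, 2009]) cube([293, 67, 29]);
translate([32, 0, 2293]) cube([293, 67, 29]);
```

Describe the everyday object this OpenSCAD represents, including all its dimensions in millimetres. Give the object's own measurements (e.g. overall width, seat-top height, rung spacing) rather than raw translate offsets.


A straight ladder. Two 32×67 mm vertical rails, 2491 mm tall, stand 357 mm apart (outside-to-outside) with their front faces coplanar on the −y side. 8 rungs, each 67 mm deep and 29 mm tall, span between the inner faces of the rails, front faces flush with the rails. The lowest rung's underside is at z = 305 mm and rungs are spaced 284 mm apart (underside to underside).


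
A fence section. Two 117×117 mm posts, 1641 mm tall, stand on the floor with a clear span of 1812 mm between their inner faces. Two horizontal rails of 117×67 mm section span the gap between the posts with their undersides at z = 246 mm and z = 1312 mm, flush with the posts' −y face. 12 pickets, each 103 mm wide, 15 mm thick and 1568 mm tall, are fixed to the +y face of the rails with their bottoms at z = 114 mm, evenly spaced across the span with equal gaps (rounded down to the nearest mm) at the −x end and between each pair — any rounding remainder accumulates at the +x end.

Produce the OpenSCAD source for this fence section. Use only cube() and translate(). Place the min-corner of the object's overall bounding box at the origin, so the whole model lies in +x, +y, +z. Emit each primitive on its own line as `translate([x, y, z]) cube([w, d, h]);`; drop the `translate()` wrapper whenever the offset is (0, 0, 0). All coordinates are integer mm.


cube([117, 117, 1641]);
translate([1929, 0, 0]) cube([117, 117, 1641]);
translate([117, 0, 246]) cube([1812, 117, 67]);
translate([117, 0, 1312]) cube([1812, 117, 67]);
translate([161, 117, 114]) cube([103, 15, 1568]);
translate([308, 117, 114]) cube([103, 15, 1568]);
translate([455, 117, 114]) cube([103, 15, 1568]);
translate([602, 117, 114]) cube([103, 15, 1568]);
translate([749, 117, 114]) cube([103, 15, 1568]);
translate([896, 117, 114]) cube([103, 15, 1568]);
translate([1043, 117, 114]) cube([103, 15, 1568]);
translate([1190, 117, 114]) cube([103, 15, 1568]);
translate([1337, 117, 114]) cube([103, 15, 1568]);
translate([1484, 117, 114]) cube([103, 15, 1568]);
translate([1631, 117, 114]) cube([103, 15, 1568]);
translate([1778, 117, 114]) cube([103, 15, 1568]);


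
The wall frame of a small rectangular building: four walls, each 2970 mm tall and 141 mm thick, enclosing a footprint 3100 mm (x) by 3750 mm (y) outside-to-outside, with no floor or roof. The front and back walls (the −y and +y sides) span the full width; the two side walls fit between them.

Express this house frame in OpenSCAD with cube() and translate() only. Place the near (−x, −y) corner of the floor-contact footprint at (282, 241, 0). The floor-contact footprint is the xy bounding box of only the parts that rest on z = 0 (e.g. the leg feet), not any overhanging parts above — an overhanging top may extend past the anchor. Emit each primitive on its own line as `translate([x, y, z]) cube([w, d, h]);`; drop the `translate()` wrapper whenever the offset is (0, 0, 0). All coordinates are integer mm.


translate([282, 241, 0]) cube([3100, 141, 2970]);
translate([282, 3850, 0]) cube([3100, 141, 2970]);
translate([282, 382, 0]) cube([141, 3468, 2970]);
translate([3241, 382, 0]) cube([141, 3468, 2970]);


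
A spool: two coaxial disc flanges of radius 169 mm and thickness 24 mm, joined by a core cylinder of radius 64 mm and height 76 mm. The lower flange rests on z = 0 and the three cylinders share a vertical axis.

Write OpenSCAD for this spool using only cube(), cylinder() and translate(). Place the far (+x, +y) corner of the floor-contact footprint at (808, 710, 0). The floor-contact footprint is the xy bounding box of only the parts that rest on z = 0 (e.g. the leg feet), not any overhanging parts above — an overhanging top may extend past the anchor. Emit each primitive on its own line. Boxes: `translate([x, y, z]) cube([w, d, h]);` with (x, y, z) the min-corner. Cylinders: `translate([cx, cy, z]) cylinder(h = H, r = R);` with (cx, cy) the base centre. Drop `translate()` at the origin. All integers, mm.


translate([639, 541, 0]) cylinder(h = 24, r = 169);
translate([639, 541, 24]) cylinder(h = 76, r = 64);
translate([639, 541, 100]) cylinder(h = 24, r = 169);


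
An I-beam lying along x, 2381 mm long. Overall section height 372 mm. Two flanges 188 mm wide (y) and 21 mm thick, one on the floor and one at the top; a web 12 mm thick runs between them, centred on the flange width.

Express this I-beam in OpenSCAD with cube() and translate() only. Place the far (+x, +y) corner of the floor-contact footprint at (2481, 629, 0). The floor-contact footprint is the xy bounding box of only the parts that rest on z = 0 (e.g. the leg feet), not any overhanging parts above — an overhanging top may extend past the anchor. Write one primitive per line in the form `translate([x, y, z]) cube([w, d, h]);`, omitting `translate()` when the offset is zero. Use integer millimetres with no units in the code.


translate([100, 441, 0]) cube([2381, 188, 21]);
translate([100, 529, 21]) cube([2381, 12, 330]);
translate([100, 441, 351]) cube([2381, 188, 21]);


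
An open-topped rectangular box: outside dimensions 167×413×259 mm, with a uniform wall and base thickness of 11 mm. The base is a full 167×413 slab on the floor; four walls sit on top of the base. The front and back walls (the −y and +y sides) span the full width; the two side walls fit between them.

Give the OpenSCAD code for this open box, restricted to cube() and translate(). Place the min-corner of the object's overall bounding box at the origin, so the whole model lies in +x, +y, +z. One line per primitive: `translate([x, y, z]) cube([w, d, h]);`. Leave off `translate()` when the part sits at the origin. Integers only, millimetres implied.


cube([167, 413, 11]);
translate([0, 0, 11]) cube([167, 11, 248]);
translate([0, 402, 11]) cube([167, 11, 248]);
translate([0, 11, 11]) cube([11, 391, 248]);
translate([156, 11, 11]) cube([11, 391, 248]);


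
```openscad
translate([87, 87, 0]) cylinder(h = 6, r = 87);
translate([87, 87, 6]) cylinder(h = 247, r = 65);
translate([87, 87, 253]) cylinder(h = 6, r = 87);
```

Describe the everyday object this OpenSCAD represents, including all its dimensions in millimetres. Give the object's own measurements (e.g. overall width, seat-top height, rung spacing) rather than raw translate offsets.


A spool: two coaxial disc flanges of radius 87 mm and thickness 6 mm, joined by a core cylinder of radius 65 mm and height 247 mm. The lower flange rests on z = 0 and the three cylinders share a vertical axis.


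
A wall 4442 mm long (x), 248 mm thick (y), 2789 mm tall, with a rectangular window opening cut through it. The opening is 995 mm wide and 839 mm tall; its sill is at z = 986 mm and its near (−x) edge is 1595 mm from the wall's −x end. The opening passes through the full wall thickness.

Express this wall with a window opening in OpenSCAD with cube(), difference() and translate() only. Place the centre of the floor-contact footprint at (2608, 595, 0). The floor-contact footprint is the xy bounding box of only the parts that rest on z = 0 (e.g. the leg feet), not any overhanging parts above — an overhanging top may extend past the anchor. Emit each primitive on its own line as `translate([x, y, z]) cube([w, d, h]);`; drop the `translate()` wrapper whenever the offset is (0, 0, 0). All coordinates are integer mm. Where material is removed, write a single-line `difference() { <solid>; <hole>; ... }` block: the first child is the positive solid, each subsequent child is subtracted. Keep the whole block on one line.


difference() { translate([387, 471, 0]) cube([4442, 248, 2789]); translate([1982, 471, 986]) cube([995, 248, 839]); }


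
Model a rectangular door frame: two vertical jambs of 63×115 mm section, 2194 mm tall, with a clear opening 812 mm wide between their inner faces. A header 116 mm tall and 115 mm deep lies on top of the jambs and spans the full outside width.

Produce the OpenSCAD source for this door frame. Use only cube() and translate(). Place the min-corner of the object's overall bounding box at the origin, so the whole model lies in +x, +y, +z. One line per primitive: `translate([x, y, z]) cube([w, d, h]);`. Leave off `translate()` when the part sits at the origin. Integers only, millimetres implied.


cube([63, 115, 2194]);
translate([875, 0, 0]) cube([63, 115, 2194]);
translate([0, 0, 2194]) cube([938, 115, 116]);


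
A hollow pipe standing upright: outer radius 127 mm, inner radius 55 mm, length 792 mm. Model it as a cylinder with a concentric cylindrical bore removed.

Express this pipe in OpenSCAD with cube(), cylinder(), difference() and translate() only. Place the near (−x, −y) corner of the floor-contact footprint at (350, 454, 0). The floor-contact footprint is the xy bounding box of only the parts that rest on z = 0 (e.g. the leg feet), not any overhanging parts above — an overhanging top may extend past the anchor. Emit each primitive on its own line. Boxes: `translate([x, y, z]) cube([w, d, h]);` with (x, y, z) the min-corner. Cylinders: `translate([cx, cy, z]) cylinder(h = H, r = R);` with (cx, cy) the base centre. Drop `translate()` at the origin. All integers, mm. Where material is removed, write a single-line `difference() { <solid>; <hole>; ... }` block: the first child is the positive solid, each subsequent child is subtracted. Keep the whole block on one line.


difference() { translate([477, 581, 0]) cylinder(h = 792, r = 127); translate([477, 581, 0]) cylinder(h = 792, r = 55); }


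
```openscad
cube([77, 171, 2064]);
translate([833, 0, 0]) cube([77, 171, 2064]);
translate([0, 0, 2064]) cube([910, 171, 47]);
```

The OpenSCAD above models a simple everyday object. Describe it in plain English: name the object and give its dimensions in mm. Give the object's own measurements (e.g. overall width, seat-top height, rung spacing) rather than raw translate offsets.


A door frame. The clear opening is 756 mm wide and 2064 mm high. Two 77 mm wide jambs, 171 mm deep, stand either side of the opening from the floor to the top of the opening. A 47 mm thick head sits across the top of both jambs, spanning the full outside width of the frame.


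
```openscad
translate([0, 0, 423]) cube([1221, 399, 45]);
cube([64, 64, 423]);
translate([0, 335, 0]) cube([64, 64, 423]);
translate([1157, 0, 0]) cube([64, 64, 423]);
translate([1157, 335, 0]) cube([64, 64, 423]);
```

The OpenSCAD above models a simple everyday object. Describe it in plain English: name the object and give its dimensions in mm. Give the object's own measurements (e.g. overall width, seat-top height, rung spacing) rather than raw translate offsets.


A bench: a 1221×399 mm seat slab, 45 mm thick, top at z = 468 mm, on four 64×64 mm square legs flush with the seat corners and standing on z = 0.


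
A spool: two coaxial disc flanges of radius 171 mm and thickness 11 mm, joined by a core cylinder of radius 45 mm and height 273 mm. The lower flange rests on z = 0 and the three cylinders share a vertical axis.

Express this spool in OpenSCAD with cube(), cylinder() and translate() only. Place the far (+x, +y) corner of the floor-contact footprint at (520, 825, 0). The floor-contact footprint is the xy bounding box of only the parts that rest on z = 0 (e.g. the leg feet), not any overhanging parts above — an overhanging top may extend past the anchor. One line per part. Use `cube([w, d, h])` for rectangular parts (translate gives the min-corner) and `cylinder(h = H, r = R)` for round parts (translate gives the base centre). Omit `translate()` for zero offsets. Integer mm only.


translate([349, 654, 0]) cylinder(h = 11, r = 171);
translate([349, 654, 11]) cylinder(h = 273, r = 45);
translate([349, 654, 284]) cylinder(h = 11, r = 171);


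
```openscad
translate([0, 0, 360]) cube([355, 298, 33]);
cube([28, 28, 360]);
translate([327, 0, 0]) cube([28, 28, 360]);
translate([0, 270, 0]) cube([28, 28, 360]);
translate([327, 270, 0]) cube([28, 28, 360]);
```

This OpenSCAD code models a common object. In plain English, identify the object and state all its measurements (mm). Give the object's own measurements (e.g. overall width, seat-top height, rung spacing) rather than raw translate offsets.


A four-legged stool. The seat is a 355×298×33 mm slab whose top surface is at z = 393 mm; four square legs, each 28×28 mm in cross-section, run from the floor (z = 0) to the underside of the seat, each flush with a corner of the seat.


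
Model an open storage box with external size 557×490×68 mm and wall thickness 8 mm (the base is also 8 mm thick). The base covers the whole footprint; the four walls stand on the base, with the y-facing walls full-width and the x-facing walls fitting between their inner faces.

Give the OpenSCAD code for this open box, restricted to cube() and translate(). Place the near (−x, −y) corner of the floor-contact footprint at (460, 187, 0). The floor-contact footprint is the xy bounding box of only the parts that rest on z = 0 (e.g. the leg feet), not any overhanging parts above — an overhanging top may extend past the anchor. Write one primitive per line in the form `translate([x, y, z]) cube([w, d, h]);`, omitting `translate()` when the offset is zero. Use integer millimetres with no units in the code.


translate([460, 187, 0]) cube([557, 490, 8]);
translate([460, 187, 8]) cube([557, 8, 60]);
translate([460, 669, 8]) cube([557, 8, 60]);
translate([460, 195, 8]) cube([8, 474, 60]);
translate([1009, 195, 8]) cube([8, 474, 60]);


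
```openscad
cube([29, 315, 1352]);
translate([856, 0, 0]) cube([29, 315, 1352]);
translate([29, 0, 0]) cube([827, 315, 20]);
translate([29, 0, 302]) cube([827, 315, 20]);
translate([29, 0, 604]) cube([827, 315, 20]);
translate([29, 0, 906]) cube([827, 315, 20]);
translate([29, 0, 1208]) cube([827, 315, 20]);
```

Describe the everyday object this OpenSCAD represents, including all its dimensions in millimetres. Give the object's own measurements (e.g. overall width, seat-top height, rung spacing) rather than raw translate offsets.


An open bookshelf. Two side panels, each 29 mm thick, 315 mm deep and 1352 mm tall, stand 885 mm apart (outside-to-outside). Between them sit 5 shelves, each 20 mm thick and 315 mm deep, spanning the full gap between the sides. The bottom shelf rests on the floor (its underside at z = 0) and the clear gap between one shelf's top and the next shelf's underside is 282 mm.


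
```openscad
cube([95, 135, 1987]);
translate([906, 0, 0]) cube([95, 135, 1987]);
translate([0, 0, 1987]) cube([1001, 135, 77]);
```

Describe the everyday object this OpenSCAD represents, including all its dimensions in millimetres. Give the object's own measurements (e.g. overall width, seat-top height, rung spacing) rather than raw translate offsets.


A door frame. The clear opening is 811 mm wide and 1987 mm high. Two 95 mm wide jambs, 135 mm deep, stand either side of the opening from the floor to the top of the opening. A 77 mm thick head sits across the top of both jambs, spanning the full outside width of the frame.


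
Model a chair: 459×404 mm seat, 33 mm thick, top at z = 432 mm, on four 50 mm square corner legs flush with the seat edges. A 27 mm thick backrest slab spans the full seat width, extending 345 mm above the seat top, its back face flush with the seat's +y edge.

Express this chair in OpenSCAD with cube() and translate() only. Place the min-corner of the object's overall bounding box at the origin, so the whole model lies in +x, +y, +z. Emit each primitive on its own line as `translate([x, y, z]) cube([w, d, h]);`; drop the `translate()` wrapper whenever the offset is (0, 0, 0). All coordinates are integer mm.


// leg_h = 432 - 33 = 399
translate([0, 0, 399]) cube([459, 404, 33]);
cube([50, 50, 399]);
translate([409, 0, 0]) cube([50, 50, 399]);
translate([0, 354, 0]) cube([50, 50, 399]);
translate([409, 354, 0]) cube([50, 50, 399]);
translate([0, 377, 432]) cube([459, 27, 345]);
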